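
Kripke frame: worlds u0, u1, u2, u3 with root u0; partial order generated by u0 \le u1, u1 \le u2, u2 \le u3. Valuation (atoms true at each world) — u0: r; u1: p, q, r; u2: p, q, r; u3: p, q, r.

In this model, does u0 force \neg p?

u0 \nVdash \neg p since u1 is accessible from u0 and u1 \Vdash p.

No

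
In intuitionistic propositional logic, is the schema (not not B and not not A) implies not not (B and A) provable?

Yes

This is the distribution of double negation over conjunction, which is intuitionistically derivable.
Assume not not B, not not A, and not (B and A). From B we'd get not A (since B and A is refuted), contradicting not not A; so not B, contradicting not not B.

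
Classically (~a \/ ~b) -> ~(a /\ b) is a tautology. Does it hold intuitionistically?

This is a constructively valid De Morgan direction (disjunction of negations to negated conjunction), which is intuitionistically derivable.
If ~a holds at a world then no accessible world forces a, hence none forces a /\ b; likewise for ~b.

Yes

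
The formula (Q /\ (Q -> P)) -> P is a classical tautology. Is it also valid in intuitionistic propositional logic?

This is modus ponens in implicational form, which is intuitionistically derivable.
If a world forces Q and Q -> P, then applying the implication at that world (which is accessible from itself) gives P.

Yes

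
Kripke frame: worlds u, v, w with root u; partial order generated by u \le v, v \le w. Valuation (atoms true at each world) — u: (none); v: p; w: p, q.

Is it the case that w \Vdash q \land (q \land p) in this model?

Yes

w \Vdash q \land (q \land p) since w forces both conjuncts.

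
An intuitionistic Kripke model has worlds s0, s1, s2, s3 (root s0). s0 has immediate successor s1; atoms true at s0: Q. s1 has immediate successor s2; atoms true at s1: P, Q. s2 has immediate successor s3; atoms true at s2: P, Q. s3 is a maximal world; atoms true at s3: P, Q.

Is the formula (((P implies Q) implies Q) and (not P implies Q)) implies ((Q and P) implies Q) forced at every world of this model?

s0 forces (((P implies Q) implies Q) and (not P implies Q)) implies ((Q and P) implies Q): every world accessible from s0 that forces ((P implies Q) implies Q) and (not P implies Q) (namely s0, s1, s2, s3) also forces (Q and P) implies Q.
Since the root s0 forces (((P implies Q) implies Q) and (not P implies Q)) implies ((Q and P) implies Q) and forcing is persistent (monotone upward), every world forces it.

Yes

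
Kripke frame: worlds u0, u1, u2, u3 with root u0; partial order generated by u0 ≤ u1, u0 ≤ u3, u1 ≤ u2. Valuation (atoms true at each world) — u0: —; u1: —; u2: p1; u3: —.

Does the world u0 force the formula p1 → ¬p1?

u0 ⊮ p1 → ¬p1: at the accessible world u2, u2 ⊩ p1 but u2 ⊮ ¬p1.
u2 ⊮ ¬p1 since u2 is accessible from u2 and u2 ⊩ p1.

No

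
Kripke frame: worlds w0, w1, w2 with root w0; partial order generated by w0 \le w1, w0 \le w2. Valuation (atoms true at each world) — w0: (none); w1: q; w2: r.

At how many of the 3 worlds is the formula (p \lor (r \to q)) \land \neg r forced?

1

w0: does not force it — w0 \nVdash (p \lor (r \to q)) \land \neg r since w0 fails p \lor (r \to q).
w1: forces it.
w2: does not force it — w2 \nVdash (p \lor (r \to q)) \land \neg r since w2 fails p \lor (r \to q).
Worlds forcing the formula: {w1}.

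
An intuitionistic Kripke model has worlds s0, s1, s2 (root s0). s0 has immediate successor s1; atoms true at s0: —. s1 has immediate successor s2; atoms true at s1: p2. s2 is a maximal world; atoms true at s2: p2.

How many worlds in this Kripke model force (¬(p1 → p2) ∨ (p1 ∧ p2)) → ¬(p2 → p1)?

3

s0: forces it.
s1: forces it.
s2: forces it.
Worlds forcing the formula: {s0, s1, s2}.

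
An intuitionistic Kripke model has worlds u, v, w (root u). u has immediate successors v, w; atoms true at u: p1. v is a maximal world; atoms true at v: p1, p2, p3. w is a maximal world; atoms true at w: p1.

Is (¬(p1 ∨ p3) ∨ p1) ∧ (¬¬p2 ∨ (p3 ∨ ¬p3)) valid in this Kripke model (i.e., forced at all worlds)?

Not every world: u ⊮ (¬(p1 ∨ p3) ∨ p1) ∧ (¬¬p2 ∨ (p3 ∨ ¬p3)).
u ⊮ (¬(p1 ∨ p3) ∨ p1) ∧ (¬¬p2 ∨ (p3 ∨ ¬p3)) since u fails ¬¬p2 ∨ (p3 ∨ ¬p3).

No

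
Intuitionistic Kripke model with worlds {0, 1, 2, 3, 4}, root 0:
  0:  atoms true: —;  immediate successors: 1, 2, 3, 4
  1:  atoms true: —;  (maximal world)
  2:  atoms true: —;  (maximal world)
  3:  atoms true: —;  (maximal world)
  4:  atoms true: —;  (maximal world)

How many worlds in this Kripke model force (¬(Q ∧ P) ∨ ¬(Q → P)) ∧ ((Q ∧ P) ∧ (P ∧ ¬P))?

0

0: does not force it — 0 ⊮ (¬(Q ∧ P) ∨ ¬(Q → P)) ∧ ((Q ∧ P) ∧ (P ∧ ¬P)) since 0 fails (Q ∧ P) ∧ (P ∧ ¬P).
1: does not force it — 1 ⊮ (¬(Q ∧ P) ∨ ¬(Q → P)) ∧ ((Q ∧ P) ∧ (P ∧ ¬P)) since 1 fails (Q ∧ P) ∧ (P ∧ ¬P).
2: does not force it — 2 ⊮ (¬(Q ∧ P) ∨ ¬(Q → P)) ∧ ((Q ∧ P) ∧ (P ∧ ¬P)) since 2 fails (Q ∧ P) ∧ (P ∧ ¬P).
3: does not force it.
4: does not force it.
Worlds forcing the formula: { }.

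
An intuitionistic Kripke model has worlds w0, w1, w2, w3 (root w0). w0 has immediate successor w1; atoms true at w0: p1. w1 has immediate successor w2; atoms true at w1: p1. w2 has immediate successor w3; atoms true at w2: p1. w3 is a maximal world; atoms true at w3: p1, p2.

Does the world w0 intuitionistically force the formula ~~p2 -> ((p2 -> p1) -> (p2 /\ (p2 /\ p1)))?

w0 ||-/- ~~p2 -> ((p2 -> p1) -> (p2 /\ (p2 /\ p1))): already at w0 itself, w0 ||- ~~p2 but w0 ||-/- (p2 -> p1) -> (p2 /\ (p2 /\ p1)).
w0 ||-/- (p2 -> p1) -> (p2 /\ (p2 /\ p1)): already at w0 itself, w0 ||- p2 -> p1 but w0 ||-/- p2 /\ (p2 /\ p1).
w0 ||-/- p2 /\ (p2 /\ p1) since w0 fails p2.

No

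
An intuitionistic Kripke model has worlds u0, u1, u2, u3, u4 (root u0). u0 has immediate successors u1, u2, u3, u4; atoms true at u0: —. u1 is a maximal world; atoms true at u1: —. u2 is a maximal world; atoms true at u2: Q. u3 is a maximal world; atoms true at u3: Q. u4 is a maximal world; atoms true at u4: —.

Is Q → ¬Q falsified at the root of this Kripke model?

Yes

u0 ⊮ Q → ¬Q: at the accessible world u2, u2 ⊩ Q but u2 ⊮ ¬Q.
u2 ⊮ ¬Q since u2 is accessible from u2 and u2 ⊩ Q.
So the root u0 does not force Q → ¬Q; the model is a countermodel.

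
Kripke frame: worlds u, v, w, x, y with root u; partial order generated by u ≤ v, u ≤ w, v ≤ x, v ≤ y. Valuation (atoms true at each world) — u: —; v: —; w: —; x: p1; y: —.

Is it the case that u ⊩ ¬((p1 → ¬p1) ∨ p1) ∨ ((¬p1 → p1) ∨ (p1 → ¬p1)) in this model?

u ⊮ ¬((p1 → ¬p1) ∨ p1) ∨ ((¬p1 → p1) ∨ (p1 → ¬p1)): neither disjunct is forced at u.
u ⊮ ¬((p1 → ¬p1) ∨ p1) since w is accessible from u and w ⊩ (p1 → ¬p1) ∨ p1.
w ⊩ (p1 → ¬p1) ∨ p1 via the disjunct p1 → ¬p1.

No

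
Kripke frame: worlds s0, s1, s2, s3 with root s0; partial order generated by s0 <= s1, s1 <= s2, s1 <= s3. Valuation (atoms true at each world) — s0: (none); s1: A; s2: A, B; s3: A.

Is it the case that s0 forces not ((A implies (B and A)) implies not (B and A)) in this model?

s0 does not force not ((A implies (B and A)) implies not (B and A)) since s3 is accessible from s0 and s3 forces (A implies (B and A)) implies not (B and A).
s3 forces (A implies (B and A)) implies not (B and A) vacuously: no world accessible from s3 forces the antecedent A implies (B and A).

No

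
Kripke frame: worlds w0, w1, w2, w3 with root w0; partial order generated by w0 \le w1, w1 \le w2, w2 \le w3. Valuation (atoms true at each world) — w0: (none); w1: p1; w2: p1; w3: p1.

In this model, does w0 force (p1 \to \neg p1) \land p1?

w0 \nVdash (p1 \to \neg p1) \land p1 since w0 fails p1 \to \neg p1.

No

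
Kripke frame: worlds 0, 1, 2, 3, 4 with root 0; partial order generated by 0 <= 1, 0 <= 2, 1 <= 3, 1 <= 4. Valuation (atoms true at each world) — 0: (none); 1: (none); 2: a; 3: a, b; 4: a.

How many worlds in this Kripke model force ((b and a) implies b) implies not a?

0: does not force it — 0 does not force ((b and a) implies b) implies not a: already at 0 itself, 0 forces (b and a) implies b but 0 does not force not a.
1: does not force it — 1 does not force ((b and a) implies b) implies not a: already at 1 itself, 1 forces (b and a) implies b but 1 does not force not a.
2: does not force it.
3: does not force it.
4: does not force it.
Worlds forcing the formula: { }.

0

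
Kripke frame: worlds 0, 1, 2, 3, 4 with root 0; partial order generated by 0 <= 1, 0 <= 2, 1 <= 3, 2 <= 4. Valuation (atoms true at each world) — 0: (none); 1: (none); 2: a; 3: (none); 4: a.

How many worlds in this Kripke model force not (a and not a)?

0: forces it.
1: forces it.
2: forces it.
3: forces it.
4: forces it.
Worlds forcing the formula: {0, 1, 2, 3, 4}.

5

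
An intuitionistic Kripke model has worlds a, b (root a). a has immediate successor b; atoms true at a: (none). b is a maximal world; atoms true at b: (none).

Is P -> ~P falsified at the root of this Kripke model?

No

a ||- P -> ~P vacuously: no world accessible from a forces the antecedent P.
So the root a forces P -> ~P; the model is not a countermodel.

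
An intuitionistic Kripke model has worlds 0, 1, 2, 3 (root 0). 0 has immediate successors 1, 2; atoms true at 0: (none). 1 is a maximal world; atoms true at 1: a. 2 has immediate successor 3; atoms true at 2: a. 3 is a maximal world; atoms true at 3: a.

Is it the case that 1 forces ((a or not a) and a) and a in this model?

Yes

1 forces ((a or not a) and a) and a since 1 forces both conjuncts.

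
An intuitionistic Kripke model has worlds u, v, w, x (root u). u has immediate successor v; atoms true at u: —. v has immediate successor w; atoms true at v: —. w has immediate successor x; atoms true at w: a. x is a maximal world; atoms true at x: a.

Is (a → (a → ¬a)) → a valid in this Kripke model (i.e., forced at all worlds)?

u ⊩ (a → (a → ¬a)) → a vacuously: no world accessible from u forces the antecedent a → (a → ¬a).
Since the root u forces (a → (a → ¬a)) → a and forcing is persistent (monotone upward), every world forces it.

Yes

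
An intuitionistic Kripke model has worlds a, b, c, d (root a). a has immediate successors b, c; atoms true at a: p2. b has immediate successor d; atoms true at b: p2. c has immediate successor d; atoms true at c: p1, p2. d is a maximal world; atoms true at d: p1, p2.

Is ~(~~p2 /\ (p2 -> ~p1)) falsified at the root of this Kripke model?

a ||- ~(~~p2 /\ (p2 -> ~p1)): no world accessible from a forces ~~p2 /\ (p2 -> ~p1).
So the root a forces ~(~~p2 /\ (p2 -> ~p1)); the model is not a countermodel.

No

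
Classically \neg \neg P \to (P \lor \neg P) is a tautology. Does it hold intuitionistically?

No

This is a variant of double-negation elimination (deriving excluded middle from double negation), which is not intuitionistically valid.
A Kripke countermodel: worlds w0, w1; order generated by w0 \le w1; atoms true at each world — w0:{}; w1:{P}.
w0 \nVdash \neg \neg P \to (P \lor \neg P): already at w0 itself, w0 \Vdash \neg \neg P but w0 \nVdash P \lor \neg P.
w0 \nVdash P \lor \neg P: neither disjunct is forced at w0.
w0 lacks atom P, so w0 \nVdash P.
So the root w0 does not force the formula.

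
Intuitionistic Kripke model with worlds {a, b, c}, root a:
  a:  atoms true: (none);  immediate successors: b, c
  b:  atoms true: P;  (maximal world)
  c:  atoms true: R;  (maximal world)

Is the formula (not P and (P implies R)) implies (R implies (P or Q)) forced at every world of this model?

Not every world: a does not force (not P and (P implies R)) implies (R implies (P or Q)).
a does not force (not P and (P implies R)) implies (R implies (P or Q)): at the accessible world c, c forces not P and (P implies R) but c does not force R implies (P or Q).
c does not force R implies (P or Q): already at c itself, c forces R but c does not force P or Q.

No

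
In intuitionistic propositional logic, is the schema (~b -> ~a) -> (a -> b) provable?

This is the converse of contraposition, which is not intuitionistically valid.
A Kripke countermodel: worlds u0, u1; order generated by u0 <= u1; atoms true at each world — u0:{a}; u1:{a,b}.
u0 ||-/- (~b -> ~a) -> (a -> b): already at u0 itself, u0 ||- ~b -> ~a but u0 ||-/- a -> b.
u0 ||-/- a -> b: already at u0 itself, u0 ||- a but u0 ||-/- b.
u0 lacks atom b, so u0 ||-/- b.
So the root u0 does not force the formula.

No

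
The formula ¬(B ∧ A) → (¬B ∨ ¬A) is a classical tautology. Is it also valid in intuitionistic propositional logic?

No

This is the constructively invalid direction of De Morgan's law for conjunction, which is not intuitionistically valid.
A Kripke countermodel: worlds u0, u1, u2; order generated by u0 ≤ u1, u0 ≤ u2; atoms true at each world — u0:{}; u1:{B}; u2:{A}.
u0 ⊮ ¬(B ∧ A) → (¬B ∨ ¬A): already at u0 itself, u0 ⊩ ¬(B ∧ A) but u0 ⊮ ¬B ∨ ¬A.
u0 ⊮ ¬B ∨ ¬A: neither disjunct is forced at u0.
u0 ⊮ ¬B since u1 is accessible from u0 and u1 ⊩ B.
So the root u0 does not force the formula.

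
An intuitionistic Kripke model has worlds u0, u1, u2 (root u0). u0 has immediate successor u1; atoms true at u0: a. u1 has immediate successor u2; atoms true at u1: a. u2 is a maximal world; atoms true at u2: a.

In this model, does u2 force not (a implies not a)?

Yes

u2 forces not (a implies not a): no world accessible from u2 forces a implies not a.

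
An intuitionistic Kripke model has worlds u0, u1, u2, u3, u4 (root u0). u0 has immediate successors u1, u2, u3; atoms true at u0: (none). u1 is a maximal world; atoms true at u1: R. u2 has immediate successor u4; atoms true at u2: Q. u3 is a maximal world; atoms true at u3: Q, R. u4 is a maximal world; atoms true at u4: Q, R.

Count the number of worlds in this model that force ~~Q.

3

u0: does not force it — u0 ||-/- ~~Q since u1 is accessible from u0 and u1 ||- ~Q.
u1: does not force it — u1 ||-/- ~~Q since u1 is accessible from u1 and u1 ||- ~Q.
u2: forces it.
u3: forces it.
u4: forces it.
Worlds forcing the formula: {u2, u3, u4}.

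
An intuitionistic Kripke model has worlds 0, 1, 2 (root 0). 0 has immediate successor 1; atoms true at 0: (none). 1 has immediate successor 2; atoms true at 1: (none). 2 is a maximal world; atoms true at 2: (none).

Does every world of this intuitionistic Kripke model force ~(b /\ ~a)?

0 ||- ~(b /\ ~a): no world accessible from 0 forces b /\ ~a.
Since the root 0 forces ~(b /\ ~a) and forcing is persistent (monotone upward), every world forces it.

Yes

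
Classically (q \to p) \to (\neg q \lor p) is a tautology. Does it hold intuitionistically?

This is the material-implication-as-disjunction principle, which is not intuitionistically valid.
A Kripke countermodel: worlds 0, 1; order generated by 0 \le 1; atoms true at each world — 0:{}; 1:{p,q}.
0 \nVdash (q \to p) \to (\neg q \lor p): already at 0 itself, 0 \Vdash q \to p but 0 \nVdash \neg q \lor p.
0 \nVdash \neg q \lor p: neither disjunct is forced at 0.
0 \nVdash \neg q since 1 is accessible from 0 and 1 \Vdash q.
So the root 0 does not force the formula.

No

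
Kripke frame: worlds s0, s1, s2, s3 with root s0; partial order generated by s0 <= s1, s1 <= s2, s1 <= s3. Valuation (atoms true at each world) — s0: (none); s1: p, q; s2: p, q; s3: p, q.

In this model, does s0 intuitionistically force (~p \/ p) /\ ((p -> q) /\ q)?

s0 ||-/- (~p \/ p) /\ ((p -> q) /\ q) since s0 fails ~p \/ p.

No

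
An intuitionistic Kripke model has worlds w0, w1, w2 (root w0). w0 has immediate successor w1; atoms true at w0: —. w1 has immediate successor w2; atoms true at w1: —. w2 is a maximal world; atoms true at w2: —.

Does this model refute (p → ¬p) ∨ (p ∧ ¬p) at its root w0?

w0 ⊩ (p → ¬p) ∨ (p ∧ ¬p) via the disjunct p → ¬p.
So the root w0 forces (p → ¬p) ∨ (p ∧ ¬p); the model is not a countermodel.

No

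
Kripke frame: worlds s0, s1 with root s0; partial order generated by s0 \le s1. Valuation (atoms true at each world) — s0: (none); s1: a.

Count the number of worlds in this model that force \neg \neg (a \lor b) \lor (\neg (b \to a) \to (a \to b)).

2

s0: forces it.
s1: forces it.
Worlds forcing the formula: {s0, s1}.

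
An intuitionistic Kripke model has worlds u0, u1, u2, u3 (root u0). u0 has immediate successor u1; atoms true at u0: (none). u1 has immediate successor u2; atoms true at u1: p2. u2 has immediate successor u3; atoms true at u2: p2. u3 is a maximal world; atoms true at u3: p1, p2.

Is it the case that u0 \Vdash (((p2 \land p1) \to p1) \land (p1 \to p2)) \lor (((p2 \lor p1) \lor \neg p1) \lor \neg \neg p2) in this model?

u0 \Vdash (((p2 \land p1) \to p1) \land (p1 \to p2)) \lor (((p2 \lor p1) \lor \neg p1) \lor \neg \neg p2) via the disjunct ((p2 \land p1) \to p1) \land (p1 \to p2).

Yes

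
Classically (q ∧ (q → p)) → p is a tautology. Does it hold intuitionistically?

This is modus ponens in implicational form, which is intuitionistically derivable.
If a world forces q and q → p, then applying the implication at that world (which is accessible from itself) gives p.

Yes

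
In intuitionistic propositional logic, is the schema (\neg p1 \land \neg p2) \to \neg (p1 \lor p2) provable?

This is a constructively valid De Morgan direction (conjunction of negations to negated disjunction), which is intuitionistically derivable.
If both \neg p1 and \neg p2 hold at a world, no accessible world forces p1 or forces p2, so none forces p1 \lor p2.

Yes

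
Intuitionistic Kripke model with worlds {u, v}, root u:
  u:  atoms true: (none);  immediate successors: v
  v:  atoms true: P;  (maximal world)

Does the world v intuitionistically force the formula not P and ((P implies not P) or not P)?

No

v does not force not P and ((P implies not P) or not P) since v fails not P.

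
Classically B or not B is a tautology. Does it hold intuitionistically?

This is the law of excluded middle, which is not intuitionistically valid.
A Kripke countermodel: worlds u, v; order generated by u <= v; atoms true at each world — u:{}; v:{B}.
u does not force B or not B: neither disjunct is forced at u.
u lacks atom B, so u does not force B.
So the root u does not force the formula.

No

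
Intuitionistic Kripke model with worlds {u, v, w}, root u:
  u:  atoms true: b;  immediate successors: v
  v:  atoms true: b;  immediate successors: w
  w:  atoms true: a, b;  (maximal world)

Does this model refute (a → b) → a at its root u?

Yes

u ⊮ (a → b) → a: already at u itself, u ⊩ a → b but u ⊮ a.
u lacks atom a, so u ⊮ a.
So the root u does not force (a → b) → a; the model is a countermodel.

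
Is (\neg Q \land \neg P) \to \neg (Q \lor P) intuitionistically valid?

This is a constructively valid De Morgan direction (conjunction of negations to negated disjunction), which is intuitionistically derivable.
If both \neg Q and \neg P hold at a world, no accessible world forces Q or forces P, so none forces Q \lor P.

Yes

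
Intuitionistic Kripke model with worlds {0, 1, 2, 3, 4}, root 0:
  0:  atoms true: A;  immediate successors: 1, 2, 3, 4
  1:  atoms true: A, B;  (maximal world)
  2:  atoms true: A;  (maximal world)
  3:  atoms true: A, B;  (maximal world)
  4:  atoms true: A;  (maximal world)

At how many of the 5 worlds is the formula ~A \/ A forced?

5

0: forces it.
1: forces it.
2: forces it.
3: forces it.
4: forces it.
Worlds forcing the formula: {0, 1, 2, 3, 4}.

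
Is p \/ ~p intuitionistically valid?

No

This is the law of excluded middle, which is not intuitionistically valid.
A Kripke countermodel: worlds u0, u1; order generated by u0 <= u1; atoms true at each world — u0:{}; u1:{p}.
u0 ||-/- p \/ ~p: neither disjunct is forced at u0.
u0 lacks atom p, so u0 ||-/- p.
So the root u0 does not force the formula.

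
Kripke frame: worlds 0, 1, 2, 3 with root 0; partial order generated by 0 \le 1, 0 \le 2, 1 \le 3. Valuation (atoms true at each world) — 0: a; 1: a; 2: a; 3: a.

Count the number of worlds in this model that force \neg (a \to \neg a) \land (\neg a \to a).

4

0: forces it.
1: forces it.
2: forces it.
3: forces it.
Worlds forcing the formula: {0, 1, 2, 3}.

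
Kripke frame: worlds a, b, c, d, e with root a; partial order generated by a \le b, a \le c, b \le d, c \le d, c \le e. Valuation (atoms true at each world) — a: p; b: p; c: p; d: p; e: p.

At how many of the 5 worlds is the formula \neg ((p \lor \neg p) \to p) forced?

a: does not force it — a \nVdash \neg ((p \lor \neg p) \to p) since a is accessible from a and a \Vdash (p \lor \neg p) \to p.
b: does not force it — b \nVdash \neg ((p \lor \neg p) \to p) since b is accessible from b and b \Vdash (p \lor \neg p) \to p.
c: does not force it — c \nVdash \neg ((p \lor \neg p) \to p) since c is accessible from c and c \Vdash (p \lor \neg p) \to p.
d: does not force it.
e: does not force it.
Worlds forcing the formula: { }.

0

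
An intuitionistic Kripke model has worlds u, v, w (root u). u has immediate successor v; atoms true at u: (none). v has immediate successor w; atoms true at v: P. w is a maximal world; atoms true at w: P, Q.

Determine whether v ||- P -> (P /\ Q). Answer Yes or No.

No

v ||-/- P -> (P /\ Q): already at v itself, v ||- P but v ||-/- P /\ Q.
v ||-/- P /\ Q since v fails Q.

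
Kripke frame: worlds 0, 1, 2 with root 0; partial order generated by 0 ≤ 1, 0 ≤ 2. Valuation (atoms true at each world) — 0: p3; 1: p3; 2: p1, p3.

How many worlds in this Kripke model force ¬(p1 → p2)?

0: does not force it — 0 ⊮ ¬(p1 → p2) since 1 is accessible from 0 and 1 ⊩ p1 → p2.
1: does not force it — 1 ⊮ ¬(p1 → p2) since 1 is accessible from 1 and 1 ⊩ p1 → p2.
2: forces it.
Worlds forcing the formula: {2}.

1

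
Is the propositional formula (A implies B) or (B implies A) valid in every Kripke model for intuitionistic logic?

No

This is the Gödel–Dummett linearity axiom, which is not intuitionistically valid.
A Kripke countermodel: worlds a, b, c; order generated by a <= b, a <= c; atoms true at each world — a:{}; b:{A}; c:{B}.
a does not force (A implies B) or (B implies A): neither disjunct is forced at a.
a does not force A implies B: at the accessible world b, b forces A but b does not force B.
b lacks atom B, so b does not force B.
So the root a does not force the formula.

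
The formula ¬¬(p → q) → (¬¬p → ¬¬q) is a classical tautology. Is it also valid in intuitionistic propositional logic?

This is the distribution of double negation over implication, which is intuitionistically derivable.
Assume ¬¬(p → q) and ¬¬p; suppose ¬q. Then p → q would give ¬p (by contraposition), contradicting ¬¬p; so ¬(p → q), contradicting ¬¬(p → q). Hence ¬¬q.

Yes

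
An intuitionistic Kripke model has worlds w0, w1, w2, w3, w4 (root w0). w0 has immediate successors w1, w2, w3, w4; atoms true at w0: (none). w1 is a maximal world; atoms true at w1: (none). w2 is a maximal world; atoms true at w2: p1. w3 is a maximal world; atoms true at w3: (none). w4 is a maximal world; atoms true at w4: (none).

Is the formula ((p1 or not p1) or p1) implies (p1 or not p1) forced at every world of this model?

Yes

w0 forces ((p1 or not p1) or p1) implies (p1 or not p1): every world accessible from w0 that forces (p1 or not p1) or p1 (namely w1, w2, w3, w4) also forces p1 or not p1.
Since the root w0 forces ((p1 or not p1) or p1) implies (p1 or not p1) and forcing is persistent (monotone upward), every world forces it.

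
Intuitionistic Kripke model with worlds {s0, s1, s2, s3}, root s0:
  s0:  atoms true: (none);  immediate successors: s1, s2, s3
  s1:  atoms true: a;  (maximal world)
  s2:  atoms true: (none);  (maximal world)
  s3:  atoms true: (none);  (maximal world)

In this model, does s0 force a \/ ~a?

No

s0 ||-/- a \/ ~a: neither disjunct is forced at s0.
s0 lacks atom a, so s0 ||-/- a.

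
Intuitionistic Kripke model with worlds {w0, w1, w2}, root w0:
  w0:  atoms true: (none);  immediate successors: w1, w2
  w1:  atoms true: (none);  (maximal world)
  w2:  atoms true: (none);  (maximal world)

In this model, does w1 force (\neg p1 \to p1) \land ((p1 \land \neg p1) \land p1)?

No

w1 \nVdash (\neg p1 \to p1) \land ((p1 \land \neg p1) \land p1) since w1 fails \neg p1 \to p1.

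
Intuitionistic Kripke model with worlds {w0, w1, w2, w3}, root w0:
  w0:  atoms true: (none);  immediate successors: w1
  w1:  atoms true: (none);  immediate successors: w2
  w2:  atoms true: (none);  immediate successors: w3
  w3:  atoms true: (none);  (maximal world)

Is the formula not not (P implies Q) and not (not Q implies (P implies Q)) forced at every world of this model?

Not every world: w0 does not force not not (P implies Q) and not (not Q implies (P implies Q)).
w0 does not force not not (P implies Q) and not (not Q implies (P implies Q)) since w0 fails not (not Q implies (P implies Q)).

No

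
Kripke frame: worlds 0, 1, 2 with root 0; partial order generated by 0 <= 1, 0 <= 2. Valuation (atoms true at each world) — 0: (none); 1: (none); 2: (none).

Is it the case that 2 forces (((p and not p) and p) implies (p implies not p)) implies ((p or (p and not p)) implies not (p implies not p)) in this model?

2 forces (((p and not p) and p) implies (p implies not p)) implies ((p or (p and not p)) implies not (p implies not p)): every world accessible from 2 that forces ((p and not p) and p) implies (p implies not p) (namely 2) also forces (p or (p and not p)) implies not (p implies not p).

Yes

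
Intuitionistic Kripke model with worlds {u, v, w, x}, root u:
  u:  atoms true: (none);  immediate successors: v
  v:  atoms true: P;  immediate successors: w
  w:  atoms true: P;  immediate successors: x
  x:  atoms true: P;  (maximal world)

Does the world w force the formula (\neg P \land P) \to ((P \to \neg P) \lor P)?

w \Vdash (\neg P \land P) \to ((P \to \neg P) \lor P) vacuously: no world accessible from w forces the antecedent \neg P \land P.

Yes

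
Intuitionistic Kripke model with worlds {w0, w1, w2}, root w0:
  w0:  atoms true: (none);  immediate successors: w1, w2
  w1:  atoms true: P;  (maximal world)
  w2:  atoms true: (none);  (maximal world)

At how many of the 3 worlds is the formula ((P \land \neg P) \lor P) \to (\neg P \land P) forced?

w0: does not force it — w0 \nVdash ((P \land \neg P) \lor P) \to (\neg P \land P): at the accessible world w1, w1 \Vdash (P \land \neg P) \lor P but w1 \nVdash \neg P \land P.
w1: does not force it.
w2: forces it.
Worlds forcing the formula: {w2}.

1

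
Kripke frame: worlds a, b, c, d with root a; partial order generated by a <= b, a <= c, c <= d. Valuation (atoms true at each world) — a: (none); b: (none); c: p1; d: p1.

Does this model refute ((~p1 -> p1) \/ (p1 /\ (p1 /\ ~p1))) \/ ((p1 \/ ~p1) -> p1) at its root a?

a ||-/- ((~p1 -> p1) \/ (p1 /\ (p1 /\ ~p1))) \/ ((p1 \/ ~p1) -> p1): neither disjunct is forced at a.
a ||-/- (~p1 -> p1) \/ (p1 /\ (p1 /\ ~p1)): neither disjunct is forced at a.
a ||-/- ~p1 -> p1: at the accessible world b, b ||- ~p1 but b ||-/- p1.
b lacks atom p1, so b ||-/- p1.
So the root a does not force ((~p1 -> p1) \/ (p1 /\ (p1 /\ ~p1))) \/ ((p1 \/ ~p1) -> p1); the model is a countermodel.

Yes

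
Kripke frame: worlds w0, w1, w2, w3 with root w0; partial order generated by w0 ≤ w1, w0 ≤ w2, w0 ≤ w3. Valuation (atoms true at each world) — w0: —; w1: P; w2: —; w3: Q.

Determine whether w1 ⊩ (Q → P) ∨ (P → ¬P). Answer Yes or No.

w1 ⊩ (Q → P) ∨ (P → ¬P) via the disjunct Q → P.

Yes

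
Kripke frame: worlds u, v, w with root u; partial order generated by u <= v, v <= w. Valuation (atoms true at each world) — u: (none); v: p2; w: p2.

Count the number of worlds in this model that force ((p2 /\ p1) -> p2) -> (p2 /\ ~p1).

u: does not force it — u ||-/- ((p2 /\ p1) -> p2) -> (p2 /\ ~p1): already at u itself, u ||- (p2 /\ p1) -> p2 but u ||-/- p2 /\ ~p1.
v: forces it.
w: forces it.
Worlds forcing the formula: {v, w}.

2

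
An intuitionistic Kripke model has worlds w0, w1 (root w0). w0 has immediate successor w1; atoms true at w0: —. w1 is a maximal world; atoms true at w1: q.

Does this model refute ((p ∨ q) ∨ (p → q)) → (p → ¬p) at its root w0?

w0 ⊩ ((p ∨ q) ∨ (p → q)) → (p → ¬p): every world accessible from w0 that forces (p ∨ q) ∨ (p → q) (namely w0, w1) also forces p → ¬p.
So the root w0 forces ((p ∨ q) ∨ (p → q)) → (p → ¬p); the model is not a countermodel.

No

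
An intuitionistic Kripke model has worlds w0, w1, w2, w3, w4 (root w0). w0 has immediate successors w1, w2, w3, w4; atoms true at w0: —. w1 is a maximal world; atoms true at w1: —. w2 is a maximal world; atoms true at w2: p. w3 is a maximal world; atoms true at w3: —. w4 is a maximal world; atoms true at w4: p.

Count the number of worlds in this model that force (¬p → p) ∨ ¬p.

w0: does not force it — w0 ⊮ (¬p → p) ∨ ¬p: neither disjunct is forced at w0.
w1: forces it.
w2: forces it.
w3: forces it.
w4: forces it.
Worlds forcing the formula: {w1, w2, w3, w4}.

4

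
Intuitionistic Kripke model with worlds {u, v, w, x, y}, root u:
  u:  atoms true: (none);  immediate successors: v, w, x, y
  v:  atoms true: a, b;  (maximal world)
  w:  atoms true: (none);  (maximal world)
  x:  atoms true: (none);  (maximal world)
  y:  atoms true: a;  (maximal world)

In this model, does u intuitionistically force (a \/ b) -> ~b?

u ||-/- (a \/ b) -> ~b: at the accessible world v, v ||- a \/ b but v ||-/- ~b.
v ||-/- ~b since v is accessible from v and v ||- b.

No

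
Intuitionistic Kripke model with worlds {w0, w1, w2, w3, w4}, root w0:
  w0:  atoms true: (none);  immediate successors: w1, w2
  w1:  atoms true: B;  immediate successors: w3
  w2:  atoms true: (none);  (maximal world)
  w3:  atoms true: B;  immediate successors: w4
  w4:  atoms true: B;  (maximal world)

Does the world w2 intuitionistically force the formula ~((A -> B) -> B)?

w2 ||- ~((A -> B) -> B): no world accessible from w2 forces (A -> B) -> B.

Yes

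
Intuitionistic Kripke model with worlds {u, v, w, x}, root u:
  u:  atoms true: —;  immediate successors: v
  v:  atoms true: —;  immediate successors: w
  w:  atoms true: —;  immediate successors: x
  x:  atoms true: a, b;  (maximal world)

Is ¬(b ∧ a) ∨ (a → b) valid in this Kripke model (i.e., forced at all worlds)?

u ⊩ ¬(b ∧ a) ∨ (a → b) via the disjunct a → b.
Since the root u forces ¬(b ∧ a) ∨ (a → b) and forcing is persistent (monotone upward), every world forces it.

Yes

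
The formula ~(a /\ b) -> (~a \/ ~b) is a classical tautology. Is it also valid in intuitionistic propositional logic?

No

This is the constructively invalid direction of De Morgan's law for conjunction, which is not intuitionistically valid.
A Kripke countermodel: worlds u, v, w; order generated by u <= v, u <= w; atoms true at each world — u:{}; v:{a}; w:{b}.
u ||-/- ~(a /\ b) -> (~a \/ ~b): already at u itself, u ||- ~(a /\ b) but u ||-/- ~a \/ ~b.
u ||-/- ~a \/ ~b: neither disjunct is forced at u.
u ||-/- ~a since v is accessible from u and v ||- a.
So the root u does not force the formula.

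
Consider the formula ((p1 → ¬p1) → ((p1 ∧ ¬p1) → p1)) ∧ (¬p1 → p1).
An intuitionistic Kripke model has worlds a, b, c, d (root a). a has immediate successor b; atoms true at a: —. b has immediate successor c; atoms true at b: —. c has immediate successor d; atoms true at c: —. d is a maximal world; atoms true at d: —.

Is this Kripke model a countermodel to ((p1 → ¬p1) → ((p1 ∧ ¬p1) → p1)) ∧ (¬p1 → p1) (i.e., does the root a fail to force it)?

Yes

a ⊮ ((p1 → ¬p1) → ((p1 ∧ ¬p1) → p1)) ∧ (¬p1 → p1) since a fails ¬p1 → p1.
So the root a does not force ((p1 → ¬p1) → ((p1 ∧ ¬p1) → p1)) ∧ (¬p1 → p1); the model is a countermodel.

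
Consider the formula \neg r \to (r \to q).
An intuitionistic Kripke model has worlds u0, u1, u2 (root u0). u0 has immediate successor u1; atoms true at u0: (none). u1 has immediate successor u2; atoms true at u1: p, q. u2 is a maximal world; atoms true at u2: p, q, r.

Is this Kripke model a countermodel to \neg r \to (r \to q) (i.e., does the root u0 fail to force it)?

No

u0 \Vdash \neg r \to (r \to q) vacuously: no world accessible from u0 forces the antecedent \neg r.
So the root u0 forces \neg r \to (r \to q); the model is not a countermodel.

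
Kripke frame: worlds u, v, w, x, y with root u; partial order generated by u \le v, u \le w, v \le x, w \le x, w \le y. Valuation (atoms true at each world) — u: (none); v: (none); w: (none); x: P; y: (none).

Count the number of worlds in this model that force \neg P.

u: does not force it — u \nVdash \neg P since x is accessible from u and x \Vdash P.
v: does not force it — v \nVdash \neg P since x is accessible from v and x \Vdash P.
w: does not force it — w \nVdash \neg P since x is accessible from w and x \Vdash P.
x: does not force it.
y: forces it.
Worlds forcing the formula: {y}.

1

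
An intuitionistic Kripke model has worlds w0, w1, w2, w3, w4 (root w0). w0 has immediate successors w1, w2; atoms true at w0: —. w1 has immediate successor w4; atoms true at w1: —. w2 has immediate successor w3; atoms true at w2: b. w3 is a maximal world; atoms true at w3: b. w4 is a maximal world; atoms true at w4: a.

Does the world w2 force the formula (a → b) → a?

w2 ⊮ (a → b) → a: already at w2 itself, w2 ⊩ a → b but w2 ⊮ a.
w2 lacks atom a, so w2 ⊮ a.

No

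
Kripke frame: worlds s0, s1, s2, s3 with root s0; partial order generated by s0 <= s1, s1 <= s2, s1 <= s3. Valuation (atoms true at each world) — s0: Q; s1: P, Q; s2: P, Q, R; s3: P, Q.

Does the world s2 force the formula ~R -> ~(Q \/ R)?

s2 ||- ~R -> ~(Q \/ R) vacuously: no world accessible from s2 forces the antecedent ~R.

Yes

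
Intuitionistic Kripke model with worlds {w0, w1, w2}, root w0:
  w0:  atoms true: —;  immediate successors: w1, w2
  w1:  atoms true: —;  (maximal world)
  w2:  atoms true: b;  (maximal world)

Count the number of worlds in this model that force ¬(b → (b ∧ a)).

1

w0: does not force it — w0 ⊮ ¬(b → (b ∧ a)) since w1 is accessible from w0 and w1 ⊩ b → (b ∧ a).
w1: does not force it.
w2: forces it.
Worlds forcing the formula: {w2}.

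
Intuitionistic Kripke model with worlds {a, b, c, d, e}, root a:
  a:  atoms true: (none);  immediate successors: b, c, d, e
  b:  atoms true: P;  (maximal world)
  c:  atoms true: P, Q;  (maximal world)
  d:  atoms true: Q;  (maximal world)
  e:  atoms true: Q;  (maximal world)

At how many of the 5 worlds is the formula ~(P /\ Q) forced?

a: does not force it — a ||-/- ~(P /\ Q) since c is accessible from a and c ||- P /\ Q.
b: forces it.
c: does not force it.
d: forces it.
e: forces it.
Worlds forcing the formula: {b, d, e}.

3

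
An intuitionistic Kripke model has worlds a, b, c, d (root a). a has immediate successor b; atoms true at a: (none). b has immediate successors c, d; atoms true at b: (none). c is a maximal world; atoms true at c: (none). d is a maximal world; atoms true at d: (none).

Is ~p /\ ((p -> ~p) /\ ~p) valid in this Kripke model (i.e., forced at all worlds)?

Yes

a ||- ~p /\ ((p -> ~p) /\ ~p) since a forces both conjuncts.
Since the root a forces ~p /\ ((p -> ~p) /\ ~p) and forcing is persistent (monotone upward), every world forces it.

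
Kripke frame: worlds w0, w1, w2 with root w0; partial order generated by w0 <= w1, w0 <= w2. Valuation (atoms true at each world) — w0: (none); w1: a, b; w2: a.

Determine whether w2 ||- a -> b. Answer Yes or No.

No

w2 ||-/- a -> b: already at w2 itself, w2 ||- a but w2 ||-/- b.
w2 lacks atom b, so w2 ||-/- b.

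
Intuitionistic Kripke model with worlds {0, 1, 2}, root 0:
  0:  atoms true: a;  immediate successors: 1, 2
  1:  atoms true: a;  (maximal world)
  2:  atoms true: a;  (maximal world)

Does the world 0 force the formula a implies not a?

0 does not force a implies not a: already at 0 itself, 0 forces a but 0 does not force not a.
0 does not force not a since 0 is accessible from 0 and 0 forces a.

No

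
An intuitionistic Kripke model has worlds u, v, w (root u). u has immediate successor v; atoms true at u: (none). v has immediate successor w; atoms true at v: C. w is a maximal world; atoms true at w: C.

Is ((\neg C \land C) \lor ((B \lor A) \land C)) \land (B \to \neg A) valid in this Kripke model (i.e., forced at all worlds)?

No

Not every world: u \nVdash ((\neg C \land C) \lor ((B \lor A) \land C)) \land (B \to \neg A).
u \nVdash ((\neg C \land C) \lor ((B \lor A) \land C)) \land (B \to \neg A) since u fails (\neg C \land C) \lor ((B \lor A) \land C).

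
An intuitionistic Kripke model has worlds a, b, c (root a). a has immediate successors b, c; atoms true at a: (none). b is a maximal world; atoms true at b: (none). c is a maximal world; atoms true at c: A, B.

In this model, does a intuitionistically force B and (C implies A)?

a does not force B and (C implies A) since a fails B.

No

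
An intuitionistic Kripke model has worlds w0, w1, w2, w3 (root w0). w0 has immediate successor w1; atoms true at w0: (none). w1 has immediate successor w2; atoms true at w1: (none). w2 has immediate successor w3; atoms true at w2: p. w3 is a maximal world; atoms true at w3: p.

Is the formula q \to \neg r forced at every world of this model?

Yes

w0 \Vdash q \to \neg r vacuously: no world accessible from w0 forces the antecedent q.
Since the root w0 forces q \to \neg r and forcing is persistent (monotone upward), every world forces it.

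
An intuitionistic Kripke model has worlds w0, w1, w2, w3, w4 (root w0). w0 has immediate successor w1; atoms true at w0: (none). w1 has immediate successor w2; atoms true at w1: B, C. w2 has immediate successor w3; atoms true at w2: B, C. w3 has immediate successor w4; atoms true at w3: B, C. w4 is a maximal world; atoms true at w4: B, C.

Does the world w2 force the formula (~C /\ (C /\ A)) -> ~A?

w2 ||- (~C /\ (C /\ A)) -> ~A vacuously: no world accessible from w2 forces the antecedent ~C /\ (C /\ A).

Yes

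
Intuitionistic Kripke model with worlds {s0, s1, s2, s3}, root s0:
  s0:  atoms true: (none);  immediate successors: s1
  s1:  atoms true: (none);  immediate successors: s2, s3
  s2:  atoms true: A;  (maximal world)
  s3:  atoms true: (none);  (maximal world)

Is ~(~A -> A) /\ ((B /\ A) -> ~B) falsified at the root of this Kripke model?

s0 ||-/- ~(~A -> A) /\ ((B /\ A) -> ~B) since s0 fails ~(~A -> A).
So the root s0 does not force ~(~A -> A) /\ ((B /\ A) -> ~B); the model is a countermodel.

Yes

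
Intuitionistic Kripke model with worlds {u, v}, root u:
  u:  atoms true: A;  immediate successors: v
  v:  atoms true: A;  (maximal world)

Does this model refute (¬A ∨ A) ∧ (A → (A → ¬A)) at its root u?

Yes

u ⊮ (¬A ∨ A) ∧ (A → (A → ¬A)) since u fails A → (A → ¬A).
So the root u does not force (¬A ∨ A) ∧ (A → (A → ¬A)); the model is a countermodel.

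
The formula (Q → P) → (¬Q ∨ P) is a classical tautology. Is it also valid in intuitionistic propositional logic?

No

This is the material-implication-as-disjunction principle, which is not intuitionistically valid.
A Kripke countermodel: worlds u0, u1; order generated by u0 ≤ u1; atoms true at each world — u0:{}; u1:{P,Q}.
u0 ⊮ (Q → P) → (¬Q ∨ P): already at u0 itself, u0 ⊩ Q → P but u0 ⊮ ¬Q ∨ P.
u0 ⊮ ¬Q ∨ P: neither disjunct is forced at u0.
u0 ⊮ ¬Q since u1 is accessible from u0 and u1 ⊩ Q.
So the root u0 does not force the formula.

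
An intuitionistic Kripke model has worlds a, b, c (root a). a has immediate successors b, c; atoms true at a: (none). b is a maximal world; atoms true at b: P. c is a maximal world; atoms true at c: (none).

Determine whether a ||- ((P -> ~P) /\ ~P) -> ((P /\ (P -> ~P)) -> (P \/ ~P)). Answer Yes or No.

a ||- ((P -> ~P) /\ ~P) -> ((P /\ (P -> ~P)) -> (P \/ ~P)): every world accessible from a that forces (P -> ~P) /\ ~P (namely c) also forces (P /\ (P -> ~P)) -> (P \/ ~P).

Yes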